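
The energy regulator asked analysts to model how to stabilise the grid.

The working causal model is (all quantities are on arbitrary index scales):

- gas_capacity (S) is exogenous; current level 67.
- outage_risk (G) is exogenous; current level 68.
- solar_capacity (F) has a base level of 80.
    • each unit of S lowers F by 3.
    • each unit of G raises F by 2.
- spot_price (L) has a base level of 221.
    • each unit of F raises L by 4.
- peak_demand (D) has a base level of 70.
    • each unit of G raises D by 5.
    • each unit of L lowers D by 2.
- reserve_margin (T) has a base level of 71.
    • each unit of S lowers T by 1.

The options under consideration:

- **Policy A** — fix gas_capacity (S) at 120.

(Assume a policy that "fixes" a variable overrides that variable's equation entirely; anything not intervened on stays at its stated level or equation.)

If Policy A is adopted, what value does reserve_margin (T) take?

Policy A (S := 120):
  S = 120
  T = 71 − 120 = -49

-49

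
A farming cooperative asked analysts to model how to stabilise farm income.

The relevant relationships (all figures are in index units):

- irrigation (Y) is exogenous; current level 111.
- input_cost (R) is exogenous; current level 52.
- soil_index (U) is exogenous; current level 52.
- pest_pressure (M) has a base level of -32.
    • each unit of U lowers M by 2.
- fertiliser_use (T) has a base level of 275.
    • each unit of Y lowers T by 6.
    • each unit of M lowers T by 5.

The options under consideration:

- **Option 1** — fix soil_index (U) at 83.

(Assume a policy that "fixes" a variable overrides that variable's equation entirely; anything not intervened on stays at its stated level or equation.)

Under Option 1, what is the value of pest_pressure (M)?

-198

Option 1 (U := 83):
  U = 83
  M = -32 − 2·83 = -198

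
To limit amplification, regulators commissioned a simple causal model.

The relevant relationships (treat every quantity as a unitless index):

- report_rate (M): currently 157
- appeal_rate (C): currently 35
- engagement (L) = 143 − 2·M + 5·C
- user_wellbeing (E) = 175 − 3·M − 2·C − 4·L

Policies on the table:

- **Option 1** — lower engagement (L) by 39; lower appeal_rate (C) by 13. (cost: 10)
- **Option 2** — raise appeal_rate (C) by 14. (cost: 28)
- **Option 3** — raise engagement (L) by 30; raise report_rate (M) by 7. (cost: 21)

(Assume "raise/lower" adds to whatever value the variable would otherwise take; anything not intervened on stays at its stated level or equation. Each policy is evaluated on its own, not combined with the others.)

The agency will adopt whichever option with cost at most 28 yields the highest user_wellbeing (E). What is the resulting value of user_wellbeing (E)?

60

Option 1 (L − 39, C − 13):
  M = 157
  C = 35 − 13 = 22
  L = 143 − 2·157 + 5·22 (−39 from intervention) = -100
  E = 175 − 3·157 − 2·22 − 4·(-100) = 60
Option 2 (C + 14):
  M = 157
  C = 35 + 14 = 49
  L = 143 − 2·157 + 5·49 = 74
  E = 175 − 3·157 − 2·49 − 4·74 = -690
Option 3 (L + 30, M + 7):
  M = 157 + 7 = 164
  C = 35
  L = 143 − 2·164 + 5·35 (+30 from intervention) = 20
  E = 175 − 3·164 − 2·35 − 4·20 = -467
Comparing — Option 1: E=60, Option 2: E=-690, Option 3: E=-467. Highest is 60 (Option 1).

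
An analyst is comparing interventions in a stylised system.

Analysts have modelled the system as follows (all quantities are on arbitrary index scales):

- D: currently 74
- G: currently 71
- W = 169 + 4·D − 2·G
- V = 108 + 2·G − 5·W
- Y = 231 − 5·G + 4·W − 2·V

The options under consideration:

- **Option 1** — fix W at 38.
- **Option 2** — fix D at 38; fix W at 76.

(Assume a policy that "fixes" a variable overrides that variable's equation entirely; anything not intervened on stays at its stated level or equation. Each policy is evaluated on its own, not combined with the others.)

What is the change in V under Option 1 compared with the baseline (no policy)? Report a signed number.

1425

Baseline:
  D = 74
  G = 71
  W = 169 + 4·74 − 2·71 = 323
  V = 108 + 2·71 − 5·323 = -1365
Option 1 (W := 38):
  D = 74
  G = 71
  W = 38
  V = 108 + 2·71 − 5·38 = 60
Change in V: 60 − (-1365) = 1425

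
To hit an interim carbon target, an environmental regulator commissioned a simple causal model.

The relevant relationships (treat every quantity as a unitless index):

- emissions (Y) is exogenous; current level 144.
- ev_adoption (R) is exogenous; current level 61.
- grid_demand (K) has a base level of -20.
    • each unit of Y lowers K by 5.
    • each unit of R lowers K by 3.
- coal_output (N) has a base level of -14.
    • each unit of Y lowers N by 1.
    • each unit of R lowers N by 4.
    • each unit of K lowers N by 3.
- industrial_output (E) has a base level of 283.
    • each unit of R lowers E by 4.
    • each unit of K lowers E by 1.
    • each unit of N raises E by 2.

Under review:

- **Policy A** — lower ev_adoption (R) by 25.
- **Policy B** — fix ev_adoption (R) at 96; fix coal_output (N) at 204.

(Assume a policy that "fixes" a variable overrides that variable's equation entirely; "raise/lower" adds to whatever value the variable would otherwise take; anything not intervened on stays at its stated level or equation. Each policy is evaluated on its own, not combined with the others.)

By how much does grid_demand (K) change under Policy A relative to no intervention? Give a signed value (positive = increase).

Baseline:
  Y = 144
  R = 61
  K = -20 − 5·144 − 3·61 = -923
Policy A (R − 25):
  Y = 144
  R = 61 − 25 = 36
  K = -20 − 5·144 − 3·36 = -848
Change in K: -848 − (-923) = 75

75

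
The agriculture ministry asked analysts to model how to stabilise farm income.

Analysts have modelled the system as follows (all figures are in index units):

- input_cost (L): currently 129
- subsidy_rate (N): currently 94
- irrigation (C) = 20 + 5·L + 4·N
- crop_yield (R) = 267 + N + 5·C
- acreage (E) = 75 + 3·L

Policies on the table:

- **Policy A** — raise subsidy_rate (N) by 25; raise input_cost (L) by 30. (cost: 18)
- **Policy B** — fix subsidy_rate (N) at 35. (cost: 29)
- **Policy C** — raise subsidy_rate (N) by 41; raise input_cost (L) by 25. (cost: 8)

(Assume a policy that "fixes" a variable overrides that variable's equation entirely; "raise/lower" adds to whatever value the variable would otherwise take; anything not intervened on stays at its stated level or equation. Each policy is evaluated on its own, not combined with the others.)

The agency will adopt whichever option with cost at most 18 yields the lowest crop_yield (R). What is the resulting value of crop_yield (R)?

6841

Policy A (N + 25, L + 30):
  L = 129 + 30 = 159
  N = 94 + 25 = 119
  C = 20 + 5·159 + 4·119 = 1291
  R = 267 + 119 + 5·1291 = 6841
Policy C (N + 41, L + 25):
  L = 129 + 25 = 154
  N = 94 + 41 = 135
  C = 20 + 5·154 + 4·135 = 1330
  R = 267 + 135 + 5·1330 = 7052
Comparing — Policy A: R=6841, Policy C: R=7052. Lowest is 6841 (Policy A).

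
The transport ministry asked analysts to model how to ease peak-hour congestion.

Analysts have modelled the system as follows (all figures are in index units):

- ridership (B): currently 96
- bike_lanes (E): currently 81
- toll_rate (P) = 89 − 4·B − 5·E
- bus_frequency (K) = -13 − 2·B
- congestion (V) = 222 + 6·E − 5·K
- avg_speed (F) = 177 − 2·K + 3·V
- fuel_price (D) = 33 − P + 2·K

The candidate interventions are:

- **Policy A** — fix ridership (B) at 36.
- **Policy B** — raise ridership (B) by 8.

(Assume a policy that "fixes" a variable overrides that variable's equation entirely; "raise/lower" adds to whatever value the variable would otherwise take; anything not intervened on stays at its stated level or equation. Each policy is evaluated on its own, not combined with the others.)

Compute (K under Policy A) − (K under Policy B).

Policy A (B := 36):
  B = 36
  K = -13 − 2·36 = -85
Policy B (B + 8):
  B = 96 + 8 = 104
  K = -13 − 2·104 = -221
K: -85 − (-221) = 136

136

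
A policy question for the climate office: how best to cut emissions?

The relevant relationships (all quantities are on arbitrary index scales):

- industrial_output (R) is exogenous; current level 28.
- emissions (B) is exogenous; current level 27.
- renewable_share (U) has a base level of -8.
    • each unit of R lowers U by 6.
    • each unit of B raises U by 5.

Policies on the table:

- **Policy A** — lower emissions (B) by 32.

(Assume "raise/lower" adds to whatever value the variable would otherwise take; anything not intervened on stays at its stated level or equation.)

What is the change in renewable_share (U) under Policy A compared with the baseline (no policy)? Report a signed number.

-160

Baseline:
  R = 28
  B = 27
  U = -8 − 6·28 + 5·27 = -41
Policy A (B − 32):
  R = 28
  B = 27 − 32 = -5
  U = -8 − 6·28 + 5·(-5) = -201
Change in U: -201 − (-41) = -160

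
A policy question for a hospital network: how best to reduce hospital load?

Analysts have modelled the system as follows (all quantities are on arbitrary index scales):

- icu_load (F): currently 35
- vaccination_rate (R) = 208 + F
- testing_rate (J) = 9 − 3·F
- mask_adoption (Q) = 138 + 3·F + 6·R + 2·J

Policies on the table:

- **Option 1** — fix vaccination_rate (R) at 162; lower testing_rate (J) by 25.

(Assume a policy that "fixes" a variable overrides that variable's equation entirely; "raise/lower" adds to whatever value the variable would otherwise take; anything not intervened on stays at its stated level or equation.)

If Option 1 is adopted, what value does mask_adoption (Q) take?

973

Option 1 (R := 162, J − 25):
  F = 35
  R = 162
  J = 9 − 3·35 (−25 from intervention) = -121
  Q = 138 + 3·35 + 6·162 + 2·(-121) = 973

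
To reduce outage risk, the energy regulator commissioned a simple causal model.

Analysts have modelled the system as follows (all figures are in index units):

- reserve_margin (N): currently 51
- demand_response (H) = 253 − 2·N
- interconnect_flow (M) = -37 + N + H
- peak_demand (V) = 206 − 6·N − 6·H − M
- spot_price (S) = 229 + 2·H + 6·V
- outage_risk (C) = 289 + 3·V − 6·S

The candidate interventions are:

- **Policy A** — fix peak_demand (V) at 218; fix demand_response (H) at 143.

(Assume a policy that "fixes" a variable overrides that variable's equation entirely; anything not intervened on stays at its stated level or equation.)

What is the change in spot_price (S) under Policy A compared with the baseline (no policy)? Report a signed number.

Baseline:
  N = 51
  H = 253 − 2·51 = 151
  M = -37 + 51 + 151 = 165
  V = 206 − 6·51 − 6·151 − 165 = -1171
  S = 229 + 2·151 + 6·(-1171) = -6495
Policy A (V := 218, H := 143):
  N = 51
  H = 143
  M = -37 + 51 + 143 = 157
  V = 218
  S = 229 + 2·143 + 6·218 = 1823
Change in S: 1823 − (-6495) = 8318

8318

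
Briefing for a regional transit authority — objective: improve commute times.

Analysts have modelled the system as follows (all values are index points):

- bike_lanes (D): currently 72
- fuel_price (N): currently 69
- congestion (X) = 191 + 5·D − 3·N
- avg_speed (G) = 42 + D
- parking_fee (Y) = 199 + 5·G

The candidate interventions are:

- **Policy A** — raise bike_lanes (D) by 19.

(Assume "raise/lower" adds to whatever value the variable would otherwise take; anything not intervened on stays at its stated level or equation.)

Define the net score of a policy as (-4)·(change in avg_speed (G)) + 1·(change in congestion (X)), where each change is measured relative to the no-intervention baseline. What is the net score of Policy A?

Baseline:
  D = 72
  N = 69
  X = 191 + 5·72 − 3·69 = 344
  G = 42 + 72 = 114
Policy A (D + 19):
  D = 72 + 19 = 91
  N = 69
  X = 191 + 5·91 − 3·69 = 439
  G = 42 + 91 = 133
ΔG = 133 − 114 = 19; ΔX = 439 − 344 = 95
Score = (-4)·19 + 1·95 = 19

19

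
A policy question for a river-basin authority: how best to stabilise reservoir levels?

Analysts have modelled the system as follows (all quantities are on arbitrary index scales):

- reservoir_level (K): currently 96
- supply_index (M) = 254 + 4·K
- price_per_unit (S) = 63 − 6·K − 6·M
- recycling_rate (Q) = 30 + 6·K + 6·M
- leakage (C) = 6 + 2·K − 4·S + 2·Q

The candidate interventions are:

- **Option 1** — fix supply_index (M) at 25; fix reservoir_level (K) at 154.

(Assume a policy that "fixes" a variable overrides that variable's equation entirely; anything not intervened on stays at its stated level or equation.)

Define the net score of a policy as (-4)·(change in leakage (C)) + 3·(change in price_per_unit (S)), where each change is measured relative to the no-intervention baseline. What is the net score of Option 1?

89446

Baseline:
  K = 96
  M = 254 + 4·96 = 638
  S = 63 − 6·96 − 6·638 = -4341
  Q = 30 + 6·96 + 6·638 = 4434
  C = 6 + 2·96 − 4·(-4341) + 2·4434 = 26430
Option 1 (M := 25, K := 154):
  K = 154
  M = 25
  S = 63 − 6·154 − 6·25 = -1011
  Q = 30 + 6·154 + 6·25 = 1104
  C = 6 + 2·154 − 4·(-1011) + 2·1104 = 6566
ΔC = 6566 − 26430 = -19864; ΔS = -1011 − (-4341) = 3330
Score = (-4)·(-19864) + 3·3330 = 89446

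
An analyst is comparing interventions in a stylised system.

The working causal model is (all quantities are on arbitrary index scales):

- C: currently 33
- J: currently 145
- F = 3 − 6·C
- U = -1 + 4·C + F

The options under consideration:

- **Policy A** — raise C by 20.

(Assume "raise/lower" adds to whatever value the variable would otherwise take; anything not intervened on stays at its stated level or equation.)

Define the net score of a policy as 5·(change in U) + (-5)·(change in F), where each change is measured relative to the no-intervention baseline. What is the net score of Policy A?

Baseline:
  C = 33
  F = 3 − 6·33 = -195
  U = -1 + 4·33 + (-195) = -64
Policy A (C + 20):
  C = 33 + 20 = 53
  F = 3 − 6·53 = -315
  U = -1 + 4·53 + (-315) = -104
ΔU = -104 − (-64) = -40; ΔF = -315 − (-195) = -120
Score = 5·(-40) + (-5)·(-120) = 400

400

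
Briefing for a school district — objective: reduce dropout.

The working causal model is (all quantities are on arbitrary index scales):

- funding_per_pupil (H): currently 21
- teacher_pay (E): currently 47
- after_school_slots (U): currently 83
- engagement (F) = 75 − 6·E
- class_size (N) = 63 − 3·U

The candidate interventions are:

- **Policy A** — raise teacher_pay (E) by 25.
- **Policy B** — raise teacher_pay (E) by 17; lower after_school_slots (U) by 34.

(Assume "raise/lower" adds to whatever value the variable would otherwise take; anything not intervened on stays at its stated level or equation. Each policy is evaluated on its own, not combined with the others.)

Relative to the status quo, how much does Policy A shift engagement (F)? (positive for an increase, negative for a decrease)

-150

Baseline:
  E = 47
  F = 75 − 6·47 = -207
Policy A (E + 25):
  E = 47 + 25 = 72
  F = 75 − 6·72 = -357
Change in F: -357 − (-207) = -150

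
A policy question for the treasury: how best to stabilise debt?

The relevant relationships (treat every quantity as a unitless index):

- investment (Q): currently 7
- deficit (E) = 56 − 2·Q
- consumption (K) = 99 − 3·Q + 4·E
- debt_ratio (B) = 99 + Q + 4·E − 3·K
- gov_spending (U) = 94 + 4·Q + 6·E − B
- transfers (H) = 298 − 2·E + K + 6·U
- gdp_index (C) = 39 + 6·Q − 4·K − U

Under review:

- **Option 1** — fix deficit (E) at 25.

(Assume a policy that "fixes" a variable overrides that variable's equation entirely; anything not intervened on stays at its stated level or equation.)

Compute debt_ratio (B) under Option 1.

Option 1 (E := 25):
  Q = 7
  E = 25
  K = 99 − 3·7 + 4·25 = 178
  B = 99 + 7 + 4·25 − 3·178 = -328

-328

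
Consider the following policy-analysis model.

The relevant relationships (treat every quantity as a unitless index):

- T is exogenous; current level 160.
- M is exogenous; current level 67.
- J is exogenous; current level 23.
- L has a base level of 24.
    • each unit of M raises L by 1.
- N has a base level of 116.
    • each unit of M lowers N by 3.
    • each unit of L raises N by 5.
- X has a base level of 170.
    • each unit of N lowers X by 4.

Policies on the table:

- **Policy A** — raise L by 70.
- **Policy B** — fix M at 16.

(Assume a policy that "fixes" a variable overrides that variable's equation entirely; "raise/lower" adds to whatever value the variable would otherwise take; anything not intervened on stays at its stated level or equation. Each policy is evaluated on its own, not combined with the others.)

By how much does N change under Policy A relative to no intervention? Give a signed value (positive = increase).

350

Baseline:
  M = 67
  L = 24 + 67 = 91
  N = 116 − 3·67 + 5·91 = 370
Policy A (L + 70):
  M = 67
  L = 24 + 67 (+70 from intervention) = 161
  N = 116 − 3·67 + 5·161 = 720
Change in N: 720 − 370 = 350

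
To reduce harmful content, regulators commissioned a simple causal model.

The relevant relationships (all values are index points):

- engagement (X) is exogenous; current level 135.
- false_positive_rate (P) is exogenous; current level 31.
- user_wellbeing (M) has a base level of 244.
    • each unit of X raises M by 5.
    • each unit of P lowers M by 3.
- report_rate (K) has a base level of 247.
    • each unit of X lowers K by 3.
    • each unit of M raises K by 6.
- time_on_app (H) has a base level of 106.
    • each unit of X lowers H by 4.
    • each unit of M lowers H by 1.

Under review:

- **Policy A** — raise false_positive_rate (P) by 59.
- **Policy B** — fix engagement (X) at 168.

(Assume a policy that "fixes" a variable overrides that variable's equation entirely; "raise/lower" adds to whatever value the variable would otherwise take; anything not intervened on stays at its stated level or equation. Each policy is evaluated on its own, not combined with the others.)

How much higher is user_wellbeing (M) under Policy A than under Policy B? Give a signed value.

Policy A (P + 59):
  X = 135
  P = 31 + 59 = 90
  M = 244 + 5·135 − 3·90 = 649
Policy B (X := 168):
  X = 168
  P = 31
  M = 244 + 5·168 − 3·31 = 991
M: 649 − 991 = -342

-342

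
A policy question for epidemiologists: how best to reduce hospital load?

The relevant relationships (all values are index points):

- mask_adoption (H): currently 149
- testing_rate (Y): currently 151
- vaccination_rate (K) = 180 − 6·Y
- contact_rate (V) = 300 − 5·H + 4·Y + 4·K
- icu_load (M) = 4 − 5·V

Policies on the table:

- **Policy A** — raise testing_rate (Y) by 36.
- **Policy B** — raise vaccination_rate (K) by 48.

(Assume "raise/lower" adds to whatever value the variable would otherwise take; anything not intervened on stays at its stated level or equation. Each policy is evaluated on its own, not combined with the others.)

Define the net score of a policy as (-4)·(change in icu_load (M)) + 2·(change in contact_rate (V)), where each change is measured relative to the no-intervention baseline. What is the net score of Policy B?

4224

Baseline:
  H = 149
  Y = 151
  K = 180 − 6·151 = -726
  V = 300 − 5·149 + 4·151 + 4·(-726) = -2745
  M = 4 − 5·(-2745) = 13729
Policy B (K + 48):
  H = 149
  Y = 151
  K = 180 − 6·151 (+48 from intervention) = -678
  V = 300 − 5·149 + 4·151 + 4·(-678) = -2553
  M = 4 − 5·(-2553) = 12769
ΔM = 12769 − 13729 = -960; ΔV = -2553 − (-2745) = 192
Score = (-4)·(-960) + 2·192 = 4224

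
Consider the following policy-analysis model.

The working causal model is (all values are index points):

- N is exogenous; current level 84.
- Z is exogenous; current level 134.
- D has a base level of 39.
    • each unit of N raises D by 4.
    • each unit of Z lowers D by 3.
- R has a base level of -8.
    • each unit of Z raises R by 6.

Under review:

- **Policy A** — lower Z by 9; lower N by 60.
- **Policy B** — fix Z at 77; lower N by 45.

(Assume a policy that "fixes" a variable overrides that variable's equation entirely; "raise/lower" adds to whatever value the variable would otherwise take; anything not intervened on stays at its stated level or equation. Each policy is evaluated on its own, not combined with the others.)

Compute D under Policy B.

-36

Policy B (Z := 77, N − 45):
  N = 84 − 45 = 39
  Z = 77
  D = 39 + 4·39 − 3·77 = -36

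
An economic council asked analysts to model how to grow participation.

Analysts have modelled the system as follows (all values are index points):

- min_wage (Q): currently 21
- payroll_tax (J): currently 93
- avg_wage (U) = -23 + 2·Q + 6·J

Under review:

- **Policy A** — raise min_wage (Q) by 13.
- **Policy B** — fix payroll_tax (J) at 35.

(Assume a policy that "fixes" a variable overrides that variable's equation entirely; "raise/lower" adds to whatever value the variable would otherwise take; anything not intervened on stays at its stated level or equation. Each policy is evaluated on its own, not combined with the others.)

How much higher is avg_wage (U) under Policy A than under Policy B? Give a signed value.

374

Policy A (Q + 13):
  Q = 21 + 13 = 34
  J = 93
  U = -23 + 2·34 + 6·93 = 603
Policy B (J := 35):
  Q = 21
  J = 35
  U = -23 + 2·21 + 6·35 = 229
U: 603 − 229 = 374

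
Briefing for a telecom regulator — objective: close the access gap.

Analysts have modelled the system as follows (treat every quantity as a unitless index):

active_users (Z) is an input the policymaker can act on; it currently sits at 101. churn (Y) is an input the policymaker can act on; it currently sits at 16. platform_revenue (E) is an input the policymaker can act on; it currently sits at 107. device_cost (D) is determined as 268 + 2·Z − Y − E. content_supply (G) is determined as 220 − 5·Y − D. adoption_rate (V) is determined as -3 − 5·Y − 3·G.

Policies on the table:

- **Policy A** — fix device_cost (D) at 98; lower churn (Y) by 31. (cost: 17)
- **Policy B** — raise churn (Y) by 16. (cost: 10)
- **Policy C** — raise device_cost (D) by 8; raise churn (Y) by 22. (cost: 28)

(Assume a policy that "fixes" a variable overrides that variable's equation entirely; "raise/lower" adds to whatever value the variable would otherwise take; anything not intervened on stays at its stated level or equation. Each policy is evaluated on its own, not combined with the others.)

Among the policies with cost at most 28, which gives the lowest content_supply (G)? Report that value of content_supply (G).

Policy A (D := 98, Y − 31):
  Z = 101
  Y = 16 − 31 = -15
  E = 107
  D = 98
  G = 220 − 5·(-15) − 98 = 197
Policy B (Y + 16):
  Z = 101
  Y = 16 + 16 = 32
  E = 107
  D = 268 + 2·101 − 32 − 107 = 331
  G = 220 − 5·32 − 331 = -271
Policy C (D + 8, Y + 22):
  Z = 101
  Y = 16 + 22 = 38
  E = 107
  D = 268 + 2·101 − 38 − 107 (+8 from intervention) = 333
  G = 220 − 5·38 − 333 = -303
Comparing — Policy A: G=197, Policy B: G=-271, Policy C: G=-303. Lowest is -303 (Policy C).

-303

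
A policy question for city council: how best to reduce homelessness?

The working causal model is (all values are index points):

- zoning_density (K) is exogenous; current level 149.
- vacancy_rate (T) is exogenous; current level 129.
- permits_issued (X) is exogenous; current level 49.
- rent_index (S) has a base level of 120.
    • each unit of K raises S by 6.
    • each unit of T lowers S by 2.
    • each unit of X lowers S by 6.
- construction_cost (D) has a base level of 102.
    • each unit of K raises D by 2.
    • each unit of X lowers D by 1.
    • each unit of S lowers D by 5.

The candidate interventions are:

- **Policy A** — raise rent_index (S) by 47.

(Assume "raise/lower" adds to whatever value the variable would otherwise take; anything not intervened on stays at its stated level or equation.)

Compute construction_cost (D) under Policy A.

Policy A (S + 47):
  K = 149
  T = 129
  X = 49
  S = 120 + 6·149 − 2·129 − 6·49 (+47 from intervention) = 509
  D = 102 + 2·149 − 49 − 5·509 = -2194

-2194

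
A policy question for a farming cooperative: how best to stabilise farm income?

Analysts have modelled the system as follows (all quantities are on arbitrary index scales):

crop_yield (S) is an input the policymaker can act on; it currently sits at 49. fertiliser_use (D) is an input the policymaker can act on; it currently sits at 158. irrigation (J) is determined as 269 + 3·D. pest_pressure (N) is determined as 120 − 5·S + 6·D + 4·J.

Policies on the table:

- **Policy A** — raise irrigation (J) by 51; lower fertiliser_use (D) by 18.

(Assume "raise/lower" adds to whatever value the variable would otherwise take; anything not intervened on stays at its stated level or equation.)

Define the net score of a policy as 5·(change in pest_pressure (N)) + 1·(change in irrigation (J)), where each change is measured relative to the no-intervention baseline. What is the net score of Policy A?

Baseline:
  S = 49
  D = 158
  J = 269 + 3·158 = 743
  N = 120 − 5·49 + 6·158 + 4·743 = 3795
Policy A (J + 51, D − 18):
  S = 49
  D = 158 − 18 = 140
  J = 269 + 3·140 (+51 from intervention) = 740
  N = 120 − 5·49 + 6·140 + 4·740 = 3675
ΔN = 3675 − 3795 = -120; ΔJ = 740 − 743 = -3
Score = 5·(-120) + 1·(-3) = -603

-603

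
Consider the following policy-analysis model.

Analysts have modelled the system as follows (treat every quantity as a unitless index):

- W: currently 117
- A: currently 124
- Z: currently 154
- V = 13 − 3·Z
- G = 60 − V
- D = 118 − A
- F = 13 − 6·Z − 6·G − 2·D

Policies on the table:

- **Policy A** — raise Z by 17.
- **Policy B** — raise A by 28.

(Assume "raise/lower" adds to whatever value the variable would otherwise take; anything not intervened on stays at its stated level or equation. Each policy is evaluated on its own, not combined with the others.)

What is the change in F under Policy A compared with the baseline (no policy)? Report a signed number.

Baseline:
  A = 124
  Z = 154
  V = 13 − 3·154 = -449
  G = 60 − (-449) = 509
  D = 118 − 124 = -6
  F = 13 − 6·154 − 6·509 − 2·(-6) = -3953
Policy A (Z + 17):
  A = 124
  Z = 154 + 17 = 171
  V = 13 − 3·171 = -500
  G = 60 − (-500) = 560
  D = 118 − 124 = -6
  F = 13 − 6·171 − 6·560 − 2·(-6) = -4361
Change in F: -4361 − (-3953) = -408

-408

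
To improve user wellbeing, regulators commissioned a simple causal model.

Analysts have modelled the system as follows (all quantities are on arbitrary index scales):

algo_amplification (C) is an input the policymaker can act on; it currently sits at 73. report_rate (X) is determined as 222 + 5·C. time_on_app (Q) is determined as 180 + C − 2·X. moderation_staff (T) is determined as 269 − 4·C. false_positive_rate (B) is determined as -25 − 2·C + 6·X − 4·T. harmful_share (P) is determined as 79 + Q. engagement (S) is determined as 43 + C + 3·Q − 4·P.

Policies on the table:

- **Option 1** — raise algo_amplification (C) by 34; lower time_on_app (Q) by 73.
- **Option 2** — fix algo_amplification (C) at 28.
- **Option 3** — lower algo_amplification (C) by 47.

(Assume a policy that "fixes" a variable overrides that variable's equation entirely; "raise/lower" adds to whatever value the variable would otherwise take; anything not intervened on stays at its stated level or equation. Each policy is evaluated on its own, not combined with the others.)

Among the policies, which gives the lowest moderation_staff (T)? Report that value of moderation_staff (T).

Option 1 (C + 34, Q − 73):
  C = 73 + 34 = 107
  T = 269 − 4·107 = -159
Option 2 (C := 28):
  C = 28
  T = 269 − 4·28 = 157
Option 3 (C − 47):
  C = 73 − 47 = 26
  T = 269 − 4·26 = 165
Comparing — Option 1: T=-159, Option 2: T=157, Option 3: T=165. Lowest is -159 (Option 1).

-159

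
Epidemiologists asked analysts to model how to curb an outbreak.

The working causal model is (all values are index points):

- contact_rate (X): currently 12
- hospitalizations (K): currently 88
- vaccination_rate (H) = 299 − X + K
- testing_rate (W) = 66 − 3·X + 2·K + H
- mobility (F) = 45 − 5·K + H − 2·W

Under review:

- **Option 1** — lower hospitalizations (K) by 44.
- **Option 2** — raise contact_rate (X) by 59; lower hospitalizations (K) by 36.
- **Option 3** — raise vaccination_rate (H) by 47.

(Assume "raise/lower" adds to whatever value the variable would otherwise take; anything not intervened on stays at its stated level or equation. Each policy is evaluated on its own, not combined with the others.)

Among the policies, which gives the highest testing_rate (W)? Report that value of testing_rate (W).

628

Option 1 (K − 44):
  X = 12
  K = 88 − 44 = 44
  H = 299 − 12 + 44 = 331
  W = 66 − 3·12 + 2·44 + 331 = 449
Option 2 (X + 59, K − 36):
  X = 12 + 59 = 71
  K = 88 − 36 = 52
  H = 299 − 71 + 52 = 280
  W = 66 − 3·71 + 2·52 + 280 = 237
Option 3 (H + 47):
  X = 12
  K = 88
  H = 299 − 12 + 88 (+47 from intervention) = 422
  W = 66 − 3·12 + 2·88 + 422 = 628
Comparing — Option 1: W=449, Option 2: W=237, Option 3: W=628. Highest is 628 (Option 3).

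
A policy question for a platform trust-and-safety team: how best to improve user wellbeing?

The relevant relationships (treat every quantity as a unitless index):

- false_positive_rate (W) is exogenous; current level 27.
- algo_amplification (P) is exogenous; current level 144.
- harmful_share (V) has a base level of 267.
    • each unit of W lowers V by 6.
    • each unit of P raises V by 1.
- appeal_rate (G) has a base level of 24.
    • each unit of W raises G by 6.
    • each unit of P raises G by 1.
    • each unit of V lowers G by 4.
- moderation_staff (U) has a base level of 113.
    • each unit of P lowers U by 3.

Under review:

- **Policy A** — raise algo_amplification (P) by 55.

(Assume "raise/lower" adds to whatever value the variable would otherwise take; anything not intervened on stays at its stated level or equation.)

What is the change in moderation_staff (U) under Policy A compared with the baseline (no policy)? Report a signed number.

Baseline:
  P = 144
  U = 113 − 3·144 = -319
Policy A (P + 55):
  P = 144 + 55 = 199
  U = 113 − 3·199 = -484
Change in U: -484 − (-319) = -165

-165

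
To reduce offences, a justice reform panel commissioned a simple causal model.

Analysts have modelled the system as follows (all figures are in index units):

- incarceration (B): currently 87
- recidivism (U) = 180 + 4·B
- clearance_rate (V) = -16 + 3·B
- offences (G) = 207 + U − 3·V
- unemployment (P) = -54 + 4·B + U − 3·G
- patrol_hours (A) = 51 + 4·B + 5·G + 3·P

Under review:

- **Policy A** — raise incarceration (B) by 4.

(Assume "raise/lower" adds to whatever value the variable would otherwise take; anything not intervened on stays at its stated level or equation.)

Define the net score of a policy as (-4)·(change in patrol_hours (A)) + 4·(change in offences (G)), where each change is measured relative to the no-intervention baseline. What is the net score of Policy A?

Baseline:
  B = 87
  U = 180 + 4·87 = 528
  V = -16 + 3·87 = 245
  G = 207 + 528 − 3·245 = 0
  P = -54 + 4·87 + 528 − 3·0 = 822
  A = 51 + 4·87 + 5·0 + 3·822 = 2865
Policy A (B + 4):
  B = 87 + 4 = 91
  U = 180 + 4·91 = 544
  V = -16 + 3·91 = 257
  G = 207 + 544 − 3·257 = -20
  P = -54 + 4·91 + 544 − 3·(-20) = 914
  A = 51 + 4·91 + 5·(-20) + 3·914 = 3057
ΔA = 3057 − 2865 = 192; ΔG = -20 − 0 = -20
Score = (-4)·192 + 4·(-20) = -848

-848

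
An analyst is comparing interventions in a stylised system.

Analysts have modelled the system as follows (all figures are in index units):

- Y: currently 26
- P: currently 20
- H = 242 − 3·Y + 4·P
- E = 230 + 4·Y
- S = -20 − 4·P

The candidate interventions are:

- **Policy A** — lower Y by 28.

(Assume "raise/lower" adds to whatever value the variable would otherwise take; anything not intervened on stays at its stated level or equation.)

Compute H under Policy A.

328

Policy A (Y − 28):
  Y = 26 − 28 = -2
  P = 20
  H = 242 − 3·(-2) + 4·20 = 328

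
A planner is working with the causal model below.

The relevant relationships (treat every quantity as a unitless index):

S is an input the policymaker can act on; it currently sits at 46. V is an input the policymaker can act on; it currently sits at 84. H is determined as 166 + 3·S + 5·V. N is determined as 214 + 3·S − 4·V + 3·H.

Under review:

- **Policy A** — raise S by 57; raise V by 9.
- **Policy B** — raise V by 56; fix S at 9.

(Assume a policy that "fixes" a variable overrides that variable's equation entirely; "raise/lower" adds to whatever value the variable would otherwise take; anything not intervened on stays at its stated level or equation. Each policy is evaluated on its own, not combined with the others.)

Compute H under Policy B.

893

Policy B (V + 56, S := 9):
  S = 9
  V = 84 + 56 = 140
  H = 166 + 3·9 + 5·140 = 893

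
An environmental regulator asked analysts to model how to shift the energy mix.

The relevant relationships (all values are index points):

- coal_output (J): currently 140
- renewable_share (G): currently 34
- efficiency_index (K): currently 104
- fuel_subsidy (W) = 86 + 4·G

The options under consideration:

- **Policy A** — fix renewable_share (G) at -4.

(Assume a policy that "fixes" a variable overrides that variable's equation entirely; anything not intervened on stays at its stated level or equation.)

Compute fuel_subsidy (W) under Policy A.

Policy A (G := -4):
  G = -4
  W = 86 + 4·(-4) = 70

70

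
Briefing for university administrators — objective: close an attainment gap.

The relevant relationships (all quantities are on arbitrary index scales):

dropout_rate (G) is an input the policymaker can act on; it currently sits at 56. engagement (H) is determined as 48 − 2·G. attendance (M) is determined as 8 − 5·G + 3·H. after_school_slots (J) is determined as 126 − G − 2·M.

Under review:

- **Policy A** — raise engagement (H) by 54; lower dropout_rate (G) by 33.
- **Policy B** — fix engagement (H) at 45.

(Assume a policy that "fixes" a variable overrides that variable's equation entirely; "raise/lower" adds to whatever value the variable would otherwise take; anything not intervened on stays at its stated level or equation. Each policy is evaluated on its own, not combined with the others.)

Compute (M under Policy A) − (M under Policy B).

198

Policy A (H + 54, G − 33):
  G = 56 − 33 = 23
  H = 48 − 2·23 (+54 from intervention) = 56
  M = 8 − 5·23 + 3·56 = 61
Policy B (H := 45):
  G = 56
  H = 45
  M = 8 − 5·56 + 3·45 = -137
M: 61 − (-137) = 198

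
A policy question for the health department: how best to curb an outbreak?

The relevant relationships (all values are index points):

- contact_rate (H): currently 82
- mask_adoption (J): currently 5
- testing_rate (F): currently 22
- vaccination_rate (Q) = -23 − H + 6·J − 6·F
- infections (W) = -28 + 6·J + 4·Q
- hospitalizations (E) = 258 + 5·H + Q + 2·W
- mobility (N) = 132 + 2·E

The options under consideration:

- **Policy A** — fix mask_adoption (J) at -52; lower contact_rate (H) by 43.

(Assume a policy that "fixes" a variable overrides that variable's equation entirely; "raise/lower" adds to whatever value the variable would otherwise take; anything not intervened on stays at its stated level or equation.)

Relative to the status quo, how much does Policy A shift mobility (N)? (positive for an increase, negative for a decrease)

Baseline:
  H = 82
  J = 5
  F = 22
  Q = -23 − 82 + 6·5 − 6·22 = -207
  W = -28 + 6·5 + 4·(-207) = -826
  E = 258 + 5·82 + (-207) + 2·(-826) = -1191
  N = 132 + 2·(-1191) = -2250
Policy A (J := -52, H − 43):
  H = 82 − 43 = 39
  J = -52
  F = 22
  Q = -23 − 39 + 6·(-52) − 6·22 = -506
  W = -28 + 6·(-52) + 4·(-506) = -2364
  E = 258 + 5·39 + (-506) + 2·(-2364) = -4781
  N = 132 + 2·(-4781) = -9430
Change in N: -9430 − (-2250) = -7180

-7180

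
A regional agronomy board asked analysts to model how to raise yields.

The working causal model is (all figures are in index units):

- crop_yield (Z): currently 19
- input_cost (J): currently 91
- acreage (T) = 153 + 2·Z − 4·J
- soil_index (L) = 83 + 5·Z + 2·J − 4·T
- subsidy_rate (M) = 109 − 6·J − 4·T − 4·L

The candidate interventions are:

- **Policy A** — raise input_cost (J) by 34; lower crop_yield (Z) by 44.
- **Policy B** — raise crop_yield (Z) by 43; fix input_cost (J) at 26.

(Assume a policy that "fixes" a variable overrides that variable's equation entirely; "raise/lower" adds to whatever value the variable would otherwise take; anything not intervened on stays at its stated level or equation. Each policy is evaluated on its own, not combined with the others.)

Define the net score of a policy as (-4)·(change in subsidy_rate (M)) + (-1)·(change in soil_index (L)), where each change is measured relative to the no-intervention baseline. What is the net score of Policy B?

-15509

Baseline:
  Z = 19
  J = 91
  T = 153 + 2·19 − 4·91 = -173
  L = 83 + 5·19 + 2·91 − 4·(-173) = 1052
  M = 109 − 6·91 − 4·(-173) − 4·1052 = -3953
Policy B (Z + 43, J := 26):
  Z = 19 + 43 = 62
  J = 26
  T = 153 + 2·62 − 4·26 = 173
  L = 83 + 5·62 + 2·26 − 4·173 = -247
  M = 109 − 6·26 − 4·173 − 4·(-247) = 249
ΔM = 249 − (-3953) = 4202; ΔL = -247 − 1052 = -1299
Score = (-4)·4202 + (-1)·(-1299) = -15509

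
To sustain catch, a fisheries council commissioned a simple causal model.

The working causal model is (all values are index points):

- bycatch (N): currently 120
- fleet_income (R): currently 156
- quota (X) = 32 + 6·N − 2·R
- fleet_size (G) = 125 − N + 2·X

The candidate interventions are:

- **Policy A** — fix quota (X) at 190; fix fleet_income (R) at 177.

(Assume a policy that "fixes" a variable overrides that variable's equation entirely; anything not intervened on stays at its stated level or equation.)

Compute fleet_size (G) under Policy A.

Policy A (X := 190, R := 177):
  N = 120
  R = 177
  X = 190
  G = 125 − 120 + 2·190 = 385

385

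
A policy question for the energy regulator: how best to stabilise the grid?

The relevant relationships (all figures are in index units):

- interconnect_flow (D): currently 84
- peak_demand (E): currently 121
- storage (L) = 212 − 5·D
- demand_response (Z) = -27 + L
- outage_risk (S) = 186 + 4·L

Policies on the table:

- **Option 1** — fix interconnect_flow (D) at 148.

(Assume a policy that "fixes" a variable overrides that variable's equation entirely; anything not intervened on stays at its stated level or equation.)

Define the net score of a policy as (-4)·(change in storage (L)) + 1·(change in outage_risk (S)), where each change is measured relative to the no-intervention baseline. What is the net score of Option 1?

0

Baseline:
  D = 84
  L = 212 − 5·84 = -208
  S = 186 + 4·(-208) = -646
Option 1 (D := 148):
  D = 148
  L = 212 − 5·148 = -528
  S = 186 + 4·(-528) = -1926
ΔL = -528 − (-208) = -320; ΔS = -1926 − (-646) = -1280
Score = (-4)·(-320) + 1·(-1280) = 0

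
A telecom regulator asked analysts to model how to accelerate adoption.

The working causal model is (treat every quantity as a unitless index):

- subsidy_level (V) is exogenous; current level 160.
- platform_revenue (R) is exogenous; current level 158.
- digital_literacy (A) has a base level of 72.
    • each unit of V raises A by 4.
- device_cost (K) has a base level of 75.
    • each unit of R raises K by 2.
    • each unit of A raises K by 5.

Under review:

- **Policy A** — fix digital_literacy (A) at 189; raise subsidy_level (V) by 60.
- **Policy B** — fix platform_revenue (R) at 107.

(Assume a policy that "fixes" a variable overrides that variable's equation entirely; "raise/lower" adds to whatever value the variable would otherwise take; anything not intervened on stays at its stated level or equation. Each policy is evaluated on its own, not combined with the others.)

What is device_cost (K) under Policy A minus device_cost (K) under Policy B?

Policy A (A := 189, V + 60):
  V = 160 + 60 = 220
  R = 158
  A = 189
  K = 75 + 2·158 + 5·189 = 1336
Policy B (R := 107):
  V = 160
  R = 107
  A = 72 + 4·160 = 712
  K = 75 + 2·107 + 5·712 = 3849
K: 1336 − 3849 = -2513

-2513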